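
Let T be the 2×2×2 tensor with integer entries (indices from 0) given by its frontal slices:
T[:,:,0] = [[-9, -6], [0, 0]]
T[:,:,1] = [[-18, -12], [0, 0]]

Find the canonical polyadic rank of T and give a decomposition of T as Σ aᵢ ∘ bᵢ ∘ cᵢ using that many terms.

rank(T) = 1

Lower bound: T ≠ 0 (e.g. T[0,0,0] = -9), so rank(T) ≥ 1.
Upper bound: if T = a ∘ b ∘ c then every fibre of T is a multiple of the corresponding factor, so read the factors off the fibres through the nonzero entry T[0,0,0] = -9.
The mode-1 fibre T[:,0,0] = [-9, 0] gives a = [1, 0] (primitive direction); the mode-2 fibre T[0,:,0] = [-9, -6] gives b = [3, 2]; then c[k] = T[0,0,k] / (a[0]·b[0]) = [-9, -18] / 3 = [-3, -6].
Expanding [1, 0] ∘ [3, 2] ∘ [-3, -6] reproduces all 8 entries of T, so T = [1, 0] ∘ [3, 2] ∘ [-3, -6] and rank(T) ≤ 1.
These bounds meet, so rank(T) = 1.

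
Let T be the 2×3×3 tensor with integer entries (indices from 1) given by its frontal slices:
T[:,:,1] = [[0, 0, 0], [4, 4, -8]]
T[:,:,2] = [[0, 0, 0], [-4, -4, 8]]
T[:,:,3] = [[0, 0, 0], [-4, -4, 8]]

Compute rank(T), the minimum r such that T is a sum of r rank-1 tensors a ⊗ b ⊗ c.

1

Lower bound: T ≠ 0 (e.g. T[2,1,1] = 4), so rank(T) ≥ 1.
Upper bound: the mode-1 fibre T[:,1,1] = [0, 4] gives a = [0, 1] (primitive direction); the mode-2 fibre T[2,:,1] = [4, 4, -8] gives b = [1, 1, -2]; then c[k] = T[2,1,k] / (a[2]·b[1]) = [4, -4, -4] / 1 = [4, -4, -4].
Expanding [0, 1] ⊗ [1, 1, -2] ⊗ [4, -4, -4] reproduces all 18 entries of T, so T = [0, 1] ⊗ [1, 1, -2] ⊗ [4, -4, -4] and rank(T) ≤ 1.
These bounds meet, so rank(T) = 1.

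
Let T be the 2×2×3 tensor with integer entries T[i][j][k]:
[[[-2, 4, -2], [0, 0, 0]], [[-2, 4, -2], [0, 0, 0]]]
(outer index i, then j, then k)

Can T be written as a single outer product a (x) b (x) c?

Yes

If T = a (x) b (x) c then every fibre of T is a multiple of the corresponding factor, so read the factors off the fibres through the nonzero entry T[0,0,0] = -2.
The mode-1 fibre T[:,0,0] = [-2, -2] gives a = [1, 1] (primitive direction); the mode-2 fibre T[0,:,0] = [-2, 0] gives b = [1, 0]; then c[k] = T[0,0,k] / (a[0]·b[0]) = [-2, 4, -2] / 1 = [-2, 4, -2].
Expanding [1, 1] (x) [1, 0] (x) [-2, 4, -2] reproduces all 12 entries of T, so T = [1, 1] (x) [1, 0] (x) [-2, 4, -2] and rank(T) ≤ 1.
Equivalently every frontal slice T[:,:,k] is c[k] times the rank-1 matrix [1, 1] (x) [1, 0]. So T has rank 1 (it is nonzero).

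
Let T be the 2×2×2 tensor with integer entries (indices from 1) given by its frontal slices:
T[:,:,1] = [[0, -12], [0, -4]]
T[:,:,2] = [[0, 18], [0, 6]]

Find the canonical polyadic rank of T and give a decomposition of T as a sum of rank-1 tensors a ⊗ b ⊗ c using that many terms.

rank(T) = 1

Lower bound: T ≠ 0 (e.g. T[1,2,1] = -12), so rank(T) ≥ 1.
Upper bound: if T = a ⊗ b ⊗ c then every fibre of T is a multiple of the corresponding factor, so read the factors off the fibres through the nonzero entry T[1,2,1] = -12.
The mode-1 fibre T[:,2,1] = [-12, -4] gives a = [3, 1] (primitive direction); the mode-2 fibre T[1,:,1] = [0, -12] gives b = [0, 1]; then c[k] = T[1,2,k] / (a[1]·b[2]) = [-12, 18] / 3 = [-4, 6].
Expanding [3, 1] ⊗ [0, 1] ⊗ [-4, 6] reproduces all 8 entries of T, so T = [3, 1] ⊗ [0, 1] ⊗ [-4, 6] and rank(T) ≤ 1.
These bounds meet, so rank(T) = 1.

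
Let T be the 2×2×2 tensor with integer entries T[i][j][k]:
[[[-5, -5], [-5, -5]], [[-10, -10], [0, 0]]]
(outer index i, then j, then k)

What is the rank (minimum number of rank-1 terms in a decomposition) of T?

2

Lower bound: in the mode-1 unfolding of T (rows indexed by i, columns by (j,k)) the 2×2 minor on rows i ∈ {0, 1}, columns (j,k) ∈ {(0,0), (1,0)} is det [[-5, -5], [-10, 0]] = -50 ≠ 0, so that unfolding has rank ≥ 2 and hence rank(T) ≥ 2 (CP rank is at least every unfolding rank, though it can be larger).
Upper bound: T[:,:,k] = c[k]·M for every slice, with c = [1, 1] and M = [[-5, -5], [-10, 0]] (rows i, columns j).
Splitting M by its rows (i = 0, 1), M = [1, 0][-5, -5]ᵀ + [0, 1][-10, 0]ᵀ.
Hence T = [1, 0] ⊗ [-5, -5] ⊗ [1, 1] + [0, 1] ⊗ [-10, 0] ⊗ [1, 1], so rank(T) ≤ 2.
These bounds meet, so rank(T) = 2.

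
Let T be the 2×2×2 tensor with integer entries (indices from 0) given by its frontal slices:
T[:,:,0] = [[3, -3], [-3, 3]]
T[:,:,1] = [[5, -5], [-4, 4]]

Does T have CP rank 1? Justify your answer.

No

The mode-3 unfolding of T (rows indexed by k, columns by (i,j) = (0,0), (0,1), (1,0), (1,1)) is [[3, -3, -3, 3], [5, -5, -4, 4]].
There the 2×2 minor on rows k ∈ {0, 1}, columns (i,j) ∈ {(0,0), (1,0)} is det [[3, -3], [5, -4]] = 3 ≠ 0, so this unfolding has rank ≥ 2; CP rank is at least every unfolding rank, so rank(T) ≥ 2.
In particular rank(T) ≥ 2 > 1, so T is not rank-1.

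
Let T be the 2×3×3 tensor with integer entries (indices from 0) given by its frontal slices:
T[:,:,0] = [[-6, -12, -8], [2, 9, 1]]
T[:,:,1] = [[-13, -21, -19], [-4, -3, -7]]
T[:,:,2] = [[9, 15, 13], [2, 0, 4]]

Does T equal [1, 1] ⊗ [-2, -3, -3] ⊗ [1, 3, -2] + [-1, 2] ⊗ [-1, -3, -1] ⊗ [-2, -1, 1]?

No

Reconstruct entry (0,0,0) from the claimed factors: Σₗ aₗ[0]bₗ[0]cₗ[0] = (1)·(-2)·(1) + (-1)·(-1)·(-2) = -4, but T[0,0,0] = -6. The claim is false.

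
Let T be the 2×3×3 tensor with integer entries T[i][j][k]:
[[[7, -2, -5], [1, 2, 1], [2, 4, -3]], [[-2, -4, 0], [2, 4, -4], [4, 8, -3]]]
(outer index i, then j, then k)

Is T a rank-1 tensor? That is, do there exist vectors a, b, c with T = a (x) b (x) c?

No

The mode-2 unfolding of T (rows indexed by j, columns by (i,k) = (0,0), (0,1), (0,2), (1,0), (1,1), (1,2)) is [[7, -2, -5, -2, -4, 0], [1, 2, 1, 2, 4, -4], [2, 4, -3, 4, 8, -3]].
There the 3×3 minor on rows j ∈ {0, 1, 2}, columns (i,k) ∈ {(0,0), (0,1), (0,2)} is det [[7, -2, -5], [1, 2, 1], [2, 4, -3]] = -80 ≠ 0, so this unfolding has rank ≥ 3; CP rank is at least every unfolding rank, so rank(T) ≥ 3.
In particular rank(T) ≥ 3 > 1, so T is not rank-1.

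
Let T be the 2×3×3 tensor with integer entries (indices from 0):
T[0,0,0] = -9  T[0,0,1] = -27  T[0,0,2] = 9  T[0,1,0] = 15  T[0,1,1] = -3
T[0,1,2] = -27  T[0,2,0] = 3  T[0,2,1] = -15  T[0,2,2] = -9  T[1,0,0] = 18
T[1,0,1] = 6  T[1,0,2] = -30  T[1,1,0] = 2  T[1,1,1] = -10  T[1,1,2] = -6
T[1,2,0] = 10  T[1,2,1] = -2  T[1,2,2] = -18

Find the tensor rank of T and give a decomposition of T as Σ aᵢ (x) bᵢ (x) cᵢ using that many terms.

Lower bound: in the mode-1 unfolding of T (rows indexed by i, columns by (j,k)) the 2×2 minor on rows i ∈ {0, 1}, columns (j,k) ∈ {(0,0), (0,1)} is det [[-9, -27], [18, 6]] = 432 ≠ 0, so that unfolding has rank ≥ 2 and hence rank(T) ≥ 2 (CP rank is at least every unfolding rank, though it can be larger).
Upper bound: with S_k = T[:,:,k], the two rank-1 terms a₁b₁ᵀ, a₂b₂ᵀ are the rank-1 members of the pencil x·S₀ + y·S₁.
The 2×2 minor of x·S₀ + y·S₁ on rows {0,1}, columns {0,1} is −288·x² + 288·y² = (-288)·(x − y)(x + y), vanishing at (x:y) = (1:1) and (1:-1).
M₁ = S₀ + S₁ = [[-36, 12, -12], [24, -8, 8]] = (-4)·[3, -2][3, -1, 1]ᵀ and M₂ = S₀ − S₁ = [[18, 18, 18], [12, 12, 12]] = 6·[3, 2][1, 1, 1]ᵀ, so take a₁ = [3, -2], b₁ = [3, -1, 1], a₂ = [3, 2], b₂ = [1, 1, 1].
Each slice is an integer combination of E₁ = a₁b₁ᵀ and E₂ = a₂b₂ᵀ: S₀ = −2·E₁ + 3·E₂, S₁ = −2·E₁ − 3·E₂, S₂ = 3·E₁ − 6·E₂; reading off coefficients, c₁ = [-2, -2, 3] and c₂ = [3, -3, -6].
Hence T = [3, -2] (x) [3, -1, 1] (x) [-2, -2, 3] + [3, 2] (x) [1, 1, 1] (x) [3, -3, -6], so rank(T) ≤ 2.
These bounds meet, so rank(T) = 2.

rank(T) = 2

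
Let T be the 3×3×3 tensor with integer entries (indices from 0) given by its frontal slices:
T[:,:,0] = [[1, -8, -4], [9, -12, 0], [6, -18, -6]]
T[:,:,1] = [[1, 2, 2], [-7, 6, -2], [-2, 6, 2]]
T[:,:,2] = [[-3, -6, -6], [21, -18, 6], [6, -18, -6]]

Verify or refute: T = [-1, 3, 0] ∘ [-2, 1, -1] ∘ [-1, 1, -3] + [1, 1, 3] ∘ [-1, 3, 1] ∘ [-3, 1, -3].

Reconstruct entry (2,0,0) from the claimed factors: Σₗ aₗ[2]bₗ[0]cₗ[0] = (0)·(-2)·(-1) + (3)·(-1)·(-3) = 9, but T[2,0,0] = 6. The claim is false.

No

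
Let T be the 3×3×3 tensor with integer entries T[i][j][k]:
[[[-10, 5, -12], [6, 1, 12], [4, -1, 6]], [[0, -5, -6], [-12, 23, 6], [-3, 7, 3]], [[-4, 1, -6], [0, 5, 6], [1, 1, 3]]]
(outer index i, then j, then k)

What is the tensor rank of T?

2

Lower bound: in the mode-1 unfolding of T (rows indexed by i, columns by (j,k)) the 2×2 minor on rows i ∈ {0, 1}, columns (j,k) ∈ {(0,0), (0,1)} is det [[-10, 5], [0, -5]] = 50 ≠ 0, so that unfolding has rank ≥ 2 and hence rank(T) ≥ 2 (CP rank is at least every unfolding rank, though it can be larger).
Upper bound: with S_k = T[:,:,k], the two rank-1 terms a₁b₁ᵀ, a₂b₂ᵀ are the rank-1 members of the pencil x·S₀ + y·S₁.
The 2×2 minor of x·S₀ + y·S₁ on rows {0,1}, columns {0,1} is 120·x² − 260·xy + 120·y² = 20·(2·x − 3·y)(3·x − 2·y), vanishing at (x:y) = (3:2) and (2:3).
M₁ = 3·S₀ + 2·S₁ = [[-20, 20, 10], [-10, 10, 5], [-10, 10, 5]] = (-5)·(2, 1, 1)(2, -2, -1)ᵀ and M₂ = 2·S₀ + 3·S₁ = [[-5, 15, 5], [-15, 45, 15], [-5, 15, 5]] = (-5)·(1, 3, 1)(1, -3, -1)ᵀ, so take a₁ = (2, 1, 1), b₁ = (2, -2, -1), a₂ = (1, 3, 1), b₂ = (1, -3, -1).
Each slice is an integer combination of E₁ = a₁b₁ᵀ and E₂ = a₂b₂ᵀ: S₀ = −3·E₁ + 2·E₂, S₁ = 2·E₁ − 3·E₂, S₂ = −3·E₁; reading off coefficients, c₁ = (-3, 2, -3) and c₂ = (2, -3, 0).
Hence T = (2, 1, 1) ⊗ (2, -2, -1) ⊗ (-3, 2, -3) + (1, 3, 1) ⊗ (1, -3, -1) ⊗ (2, -3, 0), so rank(T) ≤ 2.
These bounds meet, so rank(T) = 2.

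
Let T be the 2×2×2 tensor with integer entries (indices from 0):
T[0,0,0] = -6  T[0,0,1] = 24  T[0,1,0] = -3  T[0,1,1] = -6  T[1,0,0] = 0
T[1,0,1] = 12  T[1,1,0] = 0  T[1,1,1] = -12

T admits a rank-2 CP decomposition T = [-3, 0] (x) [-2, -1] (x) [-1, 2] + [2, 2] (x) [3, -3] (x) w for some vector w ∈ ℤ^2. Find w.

w = [0, 2]

Subtract the known terms from T to get the rank-1 residual R = [2, 2] (x) [3, -3] (x) w, so R[i,j,k] = a[i]·b[j]·w[k]. Pick indices with nonzero a[0]·b[0] = (2)·(3) = 6. Only the fibre through (0,0,·) is needed: R[0,0,:] = T[0,0,:] − Σₗ aₗ[0]bₗ[0]cₗ = [-6, 24] − (-3)·(-2)·[-1, 2] = [0, 12]. Then w[k] = R[0,0,k] / 6 for each k, giving w = [0, 12] / 6 = [0, 2].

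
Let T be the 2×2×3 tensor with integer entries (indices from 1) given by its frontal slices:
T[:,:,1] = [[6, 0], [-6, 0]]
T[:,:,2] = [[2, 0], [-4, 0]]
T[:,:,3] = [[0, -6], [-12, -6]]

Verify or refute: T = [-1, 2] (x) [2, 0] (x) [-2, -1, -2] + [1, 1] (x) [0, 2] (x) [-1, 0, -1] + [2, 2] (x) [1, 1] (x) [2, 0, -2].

No

Reconstruct entry (1,1,1) from the claimed factors: Σₗ aₗ[1]bₗ[1]cₗ[1] = (-1)·(2)·(-2) + (1)·(0)·(-1) + (2)·(1)·(2) = 8, but T[1,1,1] = 6. The claim is false.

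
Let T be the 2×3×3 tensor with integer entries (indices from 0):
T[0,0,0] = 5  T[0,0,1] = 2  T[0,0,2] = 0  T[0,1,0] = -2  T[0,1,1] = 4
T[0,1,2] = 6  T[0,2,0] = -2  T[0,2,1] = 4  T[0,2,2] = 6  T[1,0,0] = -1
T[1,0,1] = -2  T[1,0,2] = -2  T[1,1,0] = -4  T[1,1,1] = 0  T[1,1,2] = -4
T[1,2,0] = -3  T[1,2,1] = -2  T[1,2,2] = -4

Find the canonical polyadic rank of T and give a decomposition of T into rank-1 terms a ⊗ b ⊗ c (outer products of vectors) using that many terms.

rank(T) = 3

Lower bound: in the mode-3 unfolding of T (rows indexed by k, columns by (i,j)) the 3×3 minor on rows k ∈ {0, 1, 2}, columns (i,j) ∈ {(0,0), (0,1), (1,1)} is det [[5, -2, -4], [2, 4, 0], [0, 6, -4]] = -144 ≠ 0, so that unfolding has rank ≥ 3 and hence rank(T) ≥ 3 (CP rank is at least every unfolding rank, though it can be larger).
Upper bound: T is a sum of 3 rank-1 terms, T = [0, 1] ⊗ [0, 2, 1] ⊗ [-1, 2, 0] + [1, -1] ⊗ [1, 2, 2] ⊗ [1, 2, 2] + [1, 0] ⊗ [1, -1, -1] ⊗ [4, 0, -2] (written with every a and b primitive with positive leading entry and the scale carried by c; CP decompositions are not unique, and this one is verified by expanding entrywise), so rank(T) ≤ 3.
These bounds meet, so rank(T) = 3.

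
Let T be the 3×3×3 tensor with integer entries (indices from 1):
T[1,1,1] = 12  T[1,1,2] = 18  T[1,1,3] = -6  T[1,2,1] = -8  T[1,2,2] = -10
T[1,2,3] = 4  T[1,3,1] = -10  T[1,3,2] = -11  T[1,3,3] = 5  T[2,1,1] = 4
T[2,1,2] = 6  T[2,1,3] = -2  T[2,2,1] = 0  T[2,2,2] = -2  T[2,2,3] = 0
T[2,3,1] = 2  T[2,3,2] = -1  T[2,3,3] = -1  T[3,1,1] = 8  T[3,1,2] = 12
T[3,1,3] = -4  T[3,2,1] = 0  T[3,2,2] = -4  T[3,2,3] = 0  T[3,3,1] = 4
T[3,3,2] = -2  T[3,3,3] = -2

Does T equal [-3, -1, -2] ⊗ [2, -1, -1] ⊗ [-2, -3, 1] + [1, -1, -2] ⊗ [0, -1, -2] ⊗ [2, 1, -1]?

Reconstruct entrywise from the claimed factors. For example, T[3,1,2] = 12 and Σₗ aₗ[3]bₗ[1]cₗ[2] = (-2)·(2)·(-3) + (-2)·(0)·(1) = 12; checking all 27 entries, every one matches. The claim holds.

Yes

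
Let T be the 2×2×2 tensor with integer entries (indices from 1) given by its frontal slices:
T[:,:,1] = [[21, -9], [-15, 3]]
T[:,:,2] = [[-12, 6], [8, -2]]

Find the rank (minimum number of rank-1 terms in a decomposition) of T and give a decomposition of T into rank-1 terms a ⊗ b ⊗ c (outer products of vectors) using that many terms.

rank(T) = 2

Lower bound: the mode-2 unfolding of T (rows indexed by j, columns by (i,k) = (1,1), (1,2), (2,1), (2,2)) is [[21, -12, -15, 8], [-9, 6, 3, -2]].
There the 2×2 minor on rows j ∈ {1, 2}, columns (i,k) ∈ {(1,1), (1,2)} is det [[21, -12], [-9, 6]] = 18 ≠ 0, so this unfolding has rank ≥ 2; CP rank is at least every unfolding rank, so rank(T) ≥ 2. (Flattening ranks never certify an upper bound on CP rank; for that we must actually write T with 2 rank-1 terms.)
Upper bound — finding two terms. Write S_k = T[:,:,k] for the frontal slices: S₁ = [[21, -9], [-15, 3]], S₂ = [[-12, 6], [8, -2]].
If T = a₁ ⊗ b₁ ⊗ c₁ + a₂ ⊗ b₂ ⊗ c₂ then each S_k = c₁[k]·a₁b₁ᵀ + c₂[k]·a₂b₂ᵀ. S₁ and S₂ are linearly independent, so a₁b₁ᵀ and a₂b₂ᵀ must span the same plane of matrices: they are the rank-1 matrices of the form x·S₁ + y·S₂.
det(x·S₁ + y·S₂) is −72·x² + 84·xy − 24·y² = (-12)·(3·x − 2·y)(2·x − y), vanishing at (x:y) = (2:3) and (1:2).
M₁ = 2·S₁ + 3·S₂ = [[6, 0], [-6, 0]] = 6·[1, -1][1, 0]ᵀ and M₂ = S₁ + 2·S₂ = [[-3, 3], [1, -1]] = −[3, -1][1, -1]ᵀ, so take a₁ = [1, -1], b₁ = [1, 0], a₂ = [3, -1], b₂ = [1, -1].
Each slice is an integer combination of E₁ = a₁b₁ᵀ and E₂ = a₂b₂ᵀ: S₁ = 12·E₁ + 3·E₂, S₂ = −6·E₁ − 2·E₂; reading off coefficients, c₁ = [12, -6] and c₂ = [3, -2].
Hence T = [1, -1] ⊗ [1, 0] ⊗ [12, -6] + [3, -1] ⊗ [1, -1] ⊗ [3, -2], so rank(T) ≤ 2.
These bounds meet, so rank(T) = 2.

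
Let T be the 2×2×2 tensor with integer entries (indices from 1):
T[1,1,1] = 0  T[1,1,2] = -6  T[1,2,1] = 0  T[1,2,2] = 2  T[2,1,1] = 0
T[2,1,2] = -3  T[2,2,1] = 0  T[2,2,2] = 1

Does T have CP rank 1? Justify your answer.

If T = a ⊗ b ⊗ c then every fibre of T is a multiple of the corresponding factor, so read the factors off the fibres through the nonzero entry T[1,1,2] = -6.
The mode-1 fibre T[:,1,2] = [-6, -3] gives a = [2, 1] (primitive direction); the mode-2 fibre T[1,:,2] = [-6, 2] gives b = [3, -1]; then c[k] = T[1,1,k] / (a[1]·b[1]) = [0, -6] / 6 = [0, -1].
Expanding [2, 1] ⊗ [3, -1] ⊗ [0, -1] reproduces all 8 entries of T, so T = [2, 1] ⊗ [3, -1] ⊗ [0, -1] and rank(T) ≤ 1.
Equivalently every frontal slice T[:,:,k] is c[k] times the rank-1 matrix [2, 1] ⊗ [3, -1]. So T has rank 1 (it is nonzero).

Yes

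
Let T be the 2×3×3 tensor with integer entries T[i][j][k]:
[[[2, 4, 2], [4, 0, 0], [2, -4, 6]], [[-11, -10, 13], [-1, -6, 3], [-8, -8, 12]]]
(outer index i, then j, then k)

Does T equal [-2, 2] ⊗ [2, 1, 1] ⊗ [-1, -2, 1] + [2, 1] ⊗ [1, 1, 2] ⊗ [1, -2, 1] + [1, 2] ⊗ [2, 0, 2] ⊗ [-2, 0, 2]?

Yes

Reconstruct entrywise from the claimed factors. For example, T[1,2,1] = -8 and Σₗ aₗ[1]bₗ[2]cₗ[1] = (2)·(1)·(-2) + (1)·(2)·(-2) + (2)·(2)·(0) = -8; checking all 18 entries, every one matches. The claim holds.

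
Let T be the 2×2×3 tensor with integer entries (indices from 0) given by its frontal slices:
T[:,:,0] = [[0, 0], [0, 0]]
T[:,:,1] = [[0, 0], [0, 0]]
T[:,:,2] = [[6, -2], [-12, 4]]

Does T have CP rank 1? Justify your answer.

If T = a ⊗ b ⊗ c then every fibre of T is a multiple of the corresponding factor, so read the factors off the fibres through the nonzero entry T[0,0,2] = 6.
The mode-1 fibre T[:,0,2] = [6, -12] gives a = [1, -2] (primitive direction); the mode-2 fibre T[0,:,2] = [6, -2] gives b = [3, -1]; then c[k] = T[0,0,k] / (a[0]·b[0]) = [0, 0, 6] / 3 = [0, 0, 2].
Expanding [1, -2] ⊗ [3, -1] ⊗ [0, 0, 2] reproduces all 12 entries of T, so T = [1, -2] ⊗ [3, -1] ⊗ [0, 0, 2] and rank(T) ≤ 1.
Equivalently every frontal slice T[:,:,k] is c[k] times the rank-1 matrix [1, -2] ⊗ [3, -1]. So T has rank 1 (it is nonzero).

Yes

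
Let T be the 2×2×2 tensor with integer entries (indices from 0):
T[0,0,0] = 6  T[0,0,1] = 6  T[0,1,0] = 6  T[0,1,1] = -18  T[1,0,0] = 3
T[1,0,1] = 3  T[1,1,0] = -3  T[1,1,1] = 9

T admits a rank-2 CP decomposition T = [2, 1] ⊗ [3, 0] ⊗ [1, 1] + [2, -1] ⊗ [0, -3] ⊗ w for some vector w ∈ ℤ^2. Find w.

w = [-1, 3]

Subtract the known terms from T to get the rank-1 residual R = [2, -1] ⊗ [0, -3] ⊗ w, so R[i,j,k] = a[i]·b[j]·w[k]. Pick indices with nonzero a[0]·b[1] = (2)·(-3) = -6. Only the fibre through (0,1,·) is needed: R[0,1,:] = T[0,1,:] − Σₗ aₗ[0]bₗ[1]cₗ = [6, -18] − (2)·(0)·[1, 1] = [6, -18]. Then w[k] = R[0,1,k] / -6 for each k, giving w = [6, -18] / -6 = [-1, 3].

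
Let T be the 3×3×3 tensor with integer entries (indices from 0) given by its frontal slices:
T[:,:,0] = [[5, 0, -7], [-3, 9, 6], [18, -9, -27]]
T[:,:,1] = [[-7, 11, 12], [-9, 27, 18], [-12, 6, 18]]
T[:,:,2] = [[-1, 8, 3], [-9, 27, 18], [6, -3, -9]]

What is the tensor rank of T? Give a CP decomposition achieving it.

Lower bound: in the mode-3 unfolding of T (rows indexed by k, columns by (i,j)) the 2×2 minor on rows k ∈ {0, 1}, columns (i,j) ∈ {(0,0), (0,1)} is det [[5, 0], [-7, 11]] = 55 ≠ 0, so that unfolding has rank ≥ 2 and hence rank(T) ≥ 2 (CP rank is at least every unfolding rank, though it can be larger).
Upper bound: with S_k = T[:,:,k], the two rank-1 terms a₁b₁ᵀ, a₂b₂ᵀ are the rank-1 members of the pencil x·S₀ + y·S₁.
The 2×2 minor of x·S₀ + y·S₁ on rows {0,1}, columns {0,1} is 45·x² + 105·xy − 90·y² = 15·(x + 3·y)(3·x − 2·y), vanishing at (x:y) = (3:-1) and (2:3).
M₁ = 3·S₀ − S₁ = [[22, -11, -33], [0, 0, 0], [66, -33, -99]] = 11·(1, 0, 3)(2, -1, -3)ᵀ and M₂ = 2·S₀ + 3·S₁ = [[-11, 33, 22], [-33, 99, 66], [0, 0, 0]] = (-11)·(1, 3, 0)(1, -3, -2)ᵀ, so take a₁ = (1, 0, 3), b₁ = (2, -1, -3), a₂ = (1, 3, 0), b₂ = (1, -3, -2).
Each slice is an integer combination of E₁ = a₁b₁ᵀ and E₂ = a₂b₂ᵀ: S₀ = 3·E₁ − E₂, S₁ = −2·E₁ − 3·E₂, S₂ = E₁ − 3·E₂; reading off coefficients, c₁ = (3, -2, 1) and c₂ = (-1, -3, -3).
Hence T = (1, 0, 3) ∘ (2, -1, -3) ∘ (3, -2, 1) + (1, 3, 0) ∘ (1, -3, -2) ∘ (-1, -3, -3), so rank(T) ≤ 2.
These bounds meet, so rank(T) = 2.

rank(T) = 2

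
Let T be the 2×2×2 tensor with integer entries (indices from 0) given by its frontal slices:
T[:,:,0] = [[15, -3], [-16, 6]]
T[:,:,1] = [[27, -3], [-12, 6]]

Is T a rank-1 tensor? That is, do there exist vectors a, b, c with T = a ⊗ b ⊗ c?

No

The mode-1 unfolding of T (rows indexed by i, columns by (j,k) = (0,0), (0,1), (1,0), (1,1)) is [[15, 27, -3, -3], [-16, -12, 6, 6]].
There the 2×2 minor on rows i ∈ {0, 1}, columns (j,k) ∈ {(0,0), (0,1)} is det [[15, 27], [-16, -12]] = 252 ≠ 0, so this unfolding has rank ≥ 2; CP rank is at least every unfolding rank, so rank(T) ≥ 2.
In particular rank(T) ≥ 2 > 1, so T is not rank-1.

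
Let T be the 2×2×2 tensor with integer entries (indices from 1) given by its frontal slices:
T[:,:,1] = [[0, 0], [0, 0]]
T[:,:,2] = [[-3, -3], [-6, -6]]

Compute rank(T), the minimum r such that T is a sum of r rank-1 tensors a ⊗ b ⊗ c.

Lower bound: T ≠ 0 (e.g. T[1,1,2] = -3), so rank(T) ≥ 1.
Upper bound: if T = a ⊗ b ⊗ c then every fibre of T is a multiple of the corresponding factor, so read the factors off the fibres through the nonzero entry T[1,1,2] = -3.
The mode-1 fibre T[:,1,2] = [-3, -6] gives a = [1, 2] (primitive direction); the mode-2 fibre T[1,:,2] = [-3, -3] gives b = [1, 1]; then c[k] = T[1,1,k] / (a[1]·b[1]) = [0, -3] / 1 = [0, -3].
Expanding [1, 2] ⊗ [1, 1] ⊗ [0, -3] reproduces all 8 entries of T, so T = [1, 2] ⊗ [1, 1] ⊗ [0, -3] and rank(T) ≤ 1.
These bounds meet, so rank(T) = 1.

1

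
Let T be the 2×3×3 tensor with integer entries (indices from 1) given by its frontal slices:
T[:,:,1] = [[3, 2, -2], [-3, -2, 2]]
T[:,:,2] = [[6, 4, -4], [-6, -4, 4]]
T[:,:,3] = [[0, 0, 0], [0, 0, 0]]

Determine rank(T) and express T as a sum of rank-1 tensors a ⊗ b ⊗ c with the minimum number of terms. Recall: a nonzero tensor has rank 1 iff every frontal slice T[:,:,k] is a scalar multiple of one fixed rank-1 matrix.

Lower bound: T ≠ 0 (e.g. T[1,1,1] = 3), so rank(T) ≥ 1.
Upper bound: the mode-1 fibre T[:,1,1] = [3, -3] gives a = [1, -1] (primitive direction); the mode-2 fibre T[1,:,1] = [3, 2, -2] gives b = [3, 2, -2]; then c[k] = T[1,1,k] / (a[1]·b[1]) = [3, 6, 0] / 3 = [1, 2, 0].
Expanding [1, -1] ⊗ [3, 2, -2] ⊗ [1, 2, 0] reproduces all 18 entries of T, so T = [1, -1] ⊗ [3, 2, -2] ⊗ [1, 2, 0] and rank(T) ≤ 1.
These bounds meet, so rank(T) = 1.

rank(T) = 1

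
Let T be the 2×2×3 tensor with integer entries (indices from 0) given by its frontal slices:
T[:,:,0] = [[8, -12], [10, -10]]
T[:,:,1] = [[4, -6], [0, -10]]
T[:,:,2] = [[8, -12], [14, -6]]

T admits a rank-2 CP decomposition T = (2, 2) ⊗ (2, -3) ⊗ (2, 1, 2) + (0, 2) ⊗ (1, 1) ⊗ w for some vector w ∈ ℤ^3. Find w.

w = (1, -2, 3)

Subtract the known terms from T to get the rank-1 residual R = (0, 2) ⊗ (1, 1) ⊗ w, so R[i,j,k] = a[i]·b[j]·w[k]. Pick indices with nonzero a[1]·b[0] = (2)·(1) = 2. Only the fibre through (1,0,·) is needed: R[1,0,:] = T[1,0,:] − Σₗ aₗ[1]bₗ[0]cₗ = [10, 0, 14] − (2)·(2)·(2, 1, 2) = [2, -4, 6]. Then w[k] = R[1,0,k] / 2 for each k, giving w = [2, -4, 6] / 2 = (1, -2, 3).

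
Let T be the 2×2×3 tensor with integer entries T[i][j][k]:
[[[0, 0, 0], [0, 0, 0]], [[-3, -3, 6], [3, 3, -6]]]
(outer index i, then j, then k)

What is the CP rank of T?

Lower bound: T ≠ 0 (e.g. T[1,0,0] = -3), so rank(T) ≥ 1.
Upper bound: if T = a ⊗ b ⊗ c then every fibre of T is a multiple of the corresponding factor, so read the factors off the fibres through the nonzero entry T[1,0,0] = -3.
The mode-1 fibre T[:,0,0] = [0, -3] gives a = [0, 1] (primitive direction); the mode-2 fibre T[1,:,0] = [-3, 3] gives b = [1, -1]; then c[k] = T[1,0,k] / (a[1]·b[0]) = [-3, -3, 6] / 1 = [-3, -3, 6].
Expanding [0, 1] ⊗ [1, -1] ⊗ [-3, -3, 6] reproduces all 12 entries of T, so T = [0, 1] ⊗ [1, -1] ⊗ [-3, -3, 6] and rank(T) ≤ 1.
These bounds meet, so rank(T) = 1.

1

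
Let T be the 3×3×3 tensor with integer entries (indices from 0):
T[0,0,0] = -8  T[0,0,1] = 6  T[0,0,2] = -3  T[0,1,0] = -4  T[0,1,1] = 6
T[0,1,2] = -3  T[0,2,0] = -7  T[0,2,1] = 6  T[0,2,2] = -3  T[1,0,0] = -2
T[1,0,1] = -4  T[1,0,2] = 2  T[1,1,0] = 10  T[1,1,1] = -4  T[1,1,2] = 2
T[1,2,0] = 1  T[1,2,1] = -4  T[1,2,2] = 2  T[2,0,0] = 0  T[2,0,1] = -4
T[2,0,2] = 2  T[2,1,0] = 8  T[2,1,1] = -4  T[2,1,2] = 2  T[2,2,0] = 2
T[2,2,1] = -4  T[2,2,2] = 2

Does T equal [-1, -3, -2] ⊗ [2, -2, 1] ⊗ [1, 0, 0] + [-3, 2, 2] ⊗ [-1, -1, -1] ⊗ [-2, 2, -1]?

Yes

Reconstruct entrywise from the claimed factors. For example, T[1,2,1] = -4 and Σₗ aₗ[1]bₗ[2]cₗ[1] = (-3)·(1)·(0) + (2)·(-1)·(2) = -4; checking all 27 entries, every one matches. The claim holds.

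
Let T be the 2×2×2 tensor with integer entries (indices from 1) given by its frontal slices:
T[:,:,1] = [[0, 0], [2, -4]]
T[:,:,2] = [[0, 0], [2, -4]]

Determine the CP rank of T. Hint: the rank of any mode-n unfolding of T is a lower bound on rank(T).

1

Lower bound: T ≠ 0 (e.g. T[2,1,1] = 2), so rank(T) ≥ 1.
Upper bound: if T = a ∘ b ∘ c then every fibre of T is a multiple of the corresponding factor, so read the factors off the fibres through the nonzero entry T[2,1,1] = 2.
The mode-1 fibre T[:,1,1] = [0, 2] gives a = (0, 1) (primitive direction); the mode-2 fibre T[2,:,1] = [2, -4] gives b = (1, -2); then c[k] = T[2,1,k] / (a[2]·b[1]) = [2, 2] / 1 = (2, 2).
Expanding (0, 1) ∘ (1, -2) ∘ (2, 2) reproduces all 8 entries of T, so T = (0, 1) ∘ (1, -2) ∘ (2, 2) and rank(T) ≤ 1.
These bounds meet, so rank(T) = 1.
Check entry T[2,1,1] = 2: (1)·(1)·(2) = 2.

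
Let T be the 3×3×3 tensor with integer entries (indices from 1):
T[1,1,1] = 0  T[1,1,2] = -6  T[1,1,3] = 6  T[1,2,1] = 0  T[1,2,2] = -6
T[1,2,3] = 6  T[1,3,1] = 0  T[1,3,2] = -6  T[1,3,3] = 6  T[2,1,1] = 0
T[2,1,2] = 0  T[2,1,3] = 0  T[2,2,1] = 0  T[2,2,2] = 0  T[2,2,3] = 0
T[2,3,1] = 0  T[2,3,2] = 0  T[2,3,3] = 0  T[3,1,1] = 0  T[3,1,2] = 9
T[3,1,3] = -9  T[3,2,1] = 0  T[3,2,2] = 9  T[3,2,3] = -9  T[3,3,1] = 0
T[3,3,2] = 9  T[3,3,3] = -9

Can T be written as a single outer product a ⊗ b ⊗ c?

Yes

If T = a ⊗ b ⊗ c then every fibre of T is a multiple of the corresponding factor, so read the factors off the fibres through the nonzero entry T[1,1,2] = -6.
The mode-1 fibre T[:,1,2] = [-6, 0, 9] gives a = (2, 0, -3) (primitive direction); the mode-2 fibre T[1,:,2] = [-6, -6, -6] gives b = (1, 1, 1); then c[k] = T[1,1,k] / (a[1]·b[1]) = [0, -6, 6] / 2 = (0, -3, 3).
Expanding (2, 0, -3) ⊗ (1, 1, 1) ⊗ (0, -3, 3) reproduces all 27 entries of T, so T = (2, 0, -3) ⊗ (1, 1, 1) ⊗ (0, -3, 3) and rank(T) ≤ 1.
Equivalently every frontal slice T[:,:,k] is c[k] times the rank-1 matrix (2, 0, -3) ⊗ (1, 1, 1). So T has rank 1 (it is nonzero).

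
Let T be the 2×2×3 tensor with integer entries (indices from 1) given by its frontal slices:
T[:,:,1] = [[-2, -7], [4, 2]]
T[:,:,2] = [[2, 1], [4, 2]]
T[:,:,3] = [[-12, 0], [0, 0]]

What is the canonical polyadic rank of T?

3

Lower bound: in the mode-3 unfolding of T (rows indexed by k, columns by (i,j)) the 3×3 minor on rows k ∈ {1, 2, 3}, columns (i,j) ∈ {(1,1), (1,2), (2,1)} is det [[-2, -7, 4], [2, 1, 4], [-12, 0, 0]] = 384 ≠ 0, so that unfolding has rank ≥ 3 and hence rank(T) ≥ 3 (CP rank is at least every unfolding rank, though it can be larger).
Upper bound: T is a sum of 3 rank-1 terms, T = (1, -2) ∘ (2, 1) ∘ (-2, 0, -2) + (1, 0) ∘ (1, -1) ∘ (4, 0, -4) + (1, 2) ∘ (2, 1) ∘ (-1, 1, -2) (written with every a and b primitive with positive leading entry and the scale carried by c; CP decompositions are not unique, and this one is verified by expanding entrywise), so rank(T) ≤ 3.
These bounds meet, so rank(T) = 3.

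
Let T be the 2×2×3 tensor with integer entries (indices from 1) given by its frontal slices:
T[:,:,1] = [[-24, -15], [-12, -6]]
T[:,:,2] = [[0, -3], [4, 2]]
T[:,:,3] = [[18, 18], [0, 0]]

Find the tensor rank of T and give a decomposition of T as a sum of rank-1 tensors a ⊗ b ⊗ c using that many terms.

rank(T) = 2

Lower bound: the mode-3 unfolding of T (rows indexed by k, columns by (i,j) = (1,1), (1,2), (2,1), (2,2)) is [[-24, -15, -12, -6], [0, -3, 4, 2], [18, 18, 0, 0]].
There the 2×2 minor on rows k ∈ {1, 2}, columns (i,j) ∈ {(1,1), (1,2)} is det [[-24, -15], [0, -3]] = 72 ≠ 0, so this unfolding has rank ≥ 2; CP rank is at least every unfolding rank, so rank(T) ≥ 2. (This is only a lower bound: in general the CP rank may exceed every unfolding rank, so we still need to exhibit 2 rank-1 terms summing to T.)
Upper bound — finding two terms. Write S_k = T[:,:,k] for the frontal slices: S₁ = [[-24, -15], [-12, -6]], S₂ = [[0, -3], [4, 2]], S₃ = [[18, 18], [0, 0]].
If T = a₁ ⊗ b₁ ⊗ c₁ + a₂ ⊗ b₂ ⊗ c₂ then each S_k = c₁[k]·a₁b₁ᵀ + c₂[k]·a₂b₂ᵀ. S₁ and S₂ are linearly independent, so a₁b₁ᵀ and a₂b₂ᵀ must span the same plane of matrices: they are the rank-1 matrices of the form x·S₁ + y·S₂.
det(x·S₁ + y·S₂) is −36·x² − 24·xy + 12·y² = (-12)·(3·x − y)(x + y), vanishing at (x:y) = (1:3) and (1:-1).
M₁ = S₁ + 3·S₂ = [[-24, -24], [0, 0]] = (-24)·[1, 0][1, 1]ᵀ and M₂ = S₁ − S₂ = [[-24, -12], [-16, -8]] = (-4)·[3, 2][2, 1]ᵀ, so take a₁ = [1, 0], b₁ = [1, 1], a₂ = [3, 2], b₂ = [2, 1].
Each slice is an integer combination of E₁ = a₁b₁ᵀ and E₂ = a₂b₂ᵀ: S₁ = −6·E₁ − 3·E₂, S₂ = −6·E₁ + E₂, S₃ = 18·E₁; reading off coefficients, c₁ = [-6, -6, 18] and c₂ = [-3, 1, 0].
Hence T = [1, 0] ⊗ [1, 1] ⊗ [-6, -6, 18] + [3, 2] ⊗ [2, 1] ⊗ [-3, 1, 0], so rank(T) ≤ 2.
These bounds meet, so rank(T) = 2.
Check entry T[1,1,2] = 0: (1)·(1)·(-6) + (3)·(2)·(1) = 0.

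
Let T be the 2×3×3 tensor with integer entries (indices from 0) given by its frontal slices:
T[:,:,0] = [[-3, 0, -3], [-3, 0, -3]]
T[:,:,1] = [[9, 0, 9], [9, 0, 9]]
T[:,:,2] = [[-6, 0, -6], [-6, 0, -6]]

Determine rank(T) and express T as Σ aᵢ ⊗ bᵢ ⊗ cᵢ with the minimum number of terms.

Lower bound: T ≠ 0 (e.g. T[0,0,0] = -3), so rank(T) ≥ 1.
Upper bound: the mode-1 fibre T[:,0,0] = [-3, -3] gives a = (1, 1) (primitive direction); the mode-2 fibre T[0,:,0] = [-3, 0, -3] gives b = (1, 0, 1); then c[k] = T[0,0,k] / (a[0]·b[0]) = [-3, 9, -6] / 1 = (-3, 9, -6).
Expanding (1, 1) ⊗ (1, 0, 1) ⊗ (-3, 9, -6) reproduces all 18 entries of T, so T = (1, 1) ⊗ (1, 0, 1) ⊗ (-3, 9, -6) and rank(T) ≤ 1.
These bounds meet, so rank(T) = 1.

rank(T) = 1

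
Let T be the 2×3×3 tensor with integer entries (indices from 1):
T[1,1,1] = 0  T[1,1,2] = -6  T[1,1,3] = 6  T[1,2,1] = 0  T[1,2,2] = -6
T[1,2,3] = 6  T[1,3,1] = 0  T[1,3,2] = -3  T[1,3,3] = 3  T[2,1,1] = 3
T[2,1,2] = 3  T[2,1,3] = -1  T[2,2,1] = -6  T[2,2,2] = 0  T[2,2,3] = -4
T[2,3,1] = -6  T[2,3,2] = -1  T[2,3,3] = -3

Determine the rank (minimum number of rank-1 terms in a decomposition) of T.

2

Lower bound: in the mode-3 unfolding of T (rows indexed by k, columns by (i,j)) the 2×2 minor on rows k ∈ {1, 2}, columns (i,j) ∈ {(1,1), (2,1)} is det [[0, 3], [-6, 3]] = 18 ≠ 0, so that unfolding has rank ≥ 2 and hence rank(T) ≥ 2 (CP rank is at least every unfolding rank, though it can be larger).
Upper bound: with S_k = T[:,:,k], the two rank-1 terms a₁b₁ᵀ, a₂b₂ᵀ are the rank-1 members of the pencil x·S₁ + y·S₂.
The 2×2 minor of x·S₁ + y·S₂ on rows {1,2}, columns {1,2} is 54·xy + 18·y² = 18·(y)(3·x + y), vanishing at (x:y) = (1:0) and (1:-3).
M₁ = S₁ = [[0, 0, 0], [3, -6, -6]] = 3·[0, 1][1, -2, -2]ᵀ and M₂ = S₁ − 3·S₂ = [[18, 18, 9], [-6, -6, -3]] = 3·[3, -1][2, 2, 1]ᵀ, so take a₁ = [0, 1], b₁ = [1, -2, -2], a₂ = [3, -1], b₂ = [2, 2, 1].
Each slice is an integer combination of E₁ = a₁b₁ᵀ and E₂ = a₂b₂ᵀ: S₁ = 3·E₁, S₂ = E₁ − E₂, S₃ = E₁ + E₂; reading off coefficients, c₁ = [3, 1, 1] and c₂ = [0, -1, 1].
Hence T = [0, 1] ⊗ [1, -2, -2] ⊗ [3, 1, 1] + [3, -1] ⊗ [2, 2, 1] ⊗ [0, -1, 1], so rank(T) ≤ 2.
These bounds meet, so rank(T) = 2.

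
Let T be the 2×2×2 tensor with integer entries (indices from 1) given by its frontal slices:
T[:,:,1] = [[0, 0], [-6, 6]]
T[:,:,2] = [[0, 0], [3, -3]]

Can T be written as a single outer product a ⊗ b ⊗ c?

The mode-1 fibre T[:,1,1] = [0, -6] gives a = (0, 1) (primitive direction); the mode-2 fibre T[2,:,1] = [-6, 6] gives b = (1, -1); then c[k] = T[2,1,k] / (a[2]·b[1]) = [-6, 3] / 1 = (-6, 3).
Expanding (0, 1) ⊗ (1, -1) ⊗ (-6, 3) reproduces all 8 entries of T, so T = (0, 1) ⊗ (1, -1) ⊗ (-6, 3) and rank(T) ≤ 1.
Equivalently every frontal slice T[:,:,k] is c[k] times the rank-1 matrix (0, 1) ⊗ (1, -1). So T has rank 1 (it is nonzero).

Yes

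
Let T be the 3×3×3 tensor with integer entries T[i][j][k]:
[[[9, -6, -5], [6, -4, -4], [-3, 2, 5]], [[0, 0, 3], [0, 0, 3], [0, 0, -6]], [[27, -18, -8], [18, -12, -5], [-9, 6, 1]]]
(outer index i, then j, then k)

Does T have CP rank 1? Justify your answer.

The mode-3 unfolding of T (rows indexed by k, columns by (i,j) = (0,0), (0,1), (0,2), (1,0), (1,1), (1,2), (2,0), (2,1), (2,2)) is [[9, 6, -3, 0, 0, 0, 27, 18, -9], [-6, -4, 2, 0, 0, 0, -18, -12, 6], [-5, -4, 5, 3, 3, -6, -8, -5, 1]].
There the 2×2 minor on rows k ∈ {0, 2}, columns (i,j) ∈ {(0,0), (0,1)} is det [[9, 6], [-5, -4]] = -6 ≠ 0, so this unfolding has rank ≥ 2; CP rank is at least every unfolding rank, so rank(T) ≥ 2.
In particular rank(T) ≥ 2 > 1, so T is not rank-1.

No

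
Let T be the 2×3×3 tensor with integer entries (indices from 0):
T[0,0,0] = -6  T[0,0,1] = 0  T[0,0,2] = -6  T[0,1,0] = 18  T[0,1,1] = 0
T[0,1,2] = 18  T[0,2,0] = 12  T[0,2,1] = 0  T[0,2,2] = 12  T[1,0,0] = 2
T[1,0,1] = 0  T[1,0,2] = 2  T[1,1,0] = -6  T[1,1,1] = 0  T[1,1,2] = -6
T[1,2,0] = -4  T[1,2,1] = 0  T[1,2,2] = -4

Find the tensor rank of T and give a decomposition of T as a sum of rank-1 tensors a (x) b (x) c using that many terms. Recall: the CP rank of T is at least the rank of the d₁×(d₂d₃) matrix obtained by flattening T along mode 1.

Lower bound: T ≠ 0 (e.g. T[0,0,0] = -6), so rank(T) ≥ 1.
Upper bound: if T = a (x) b (x) c then every fibre of T is a multiple of the corresponding factor, so read the factors off the fibres through the nonzero entry T[0,0,0] = -6.
The mode-1 fibre T[:,0,0] = [-6, 2] gives a = [3, -1] (primitive direction); the mode-2 fibre T[0,:,0] = [-6, 18, 12] gives b = [1, -3, -2]; then c[k] = T[0,0,k] / (a[0]·b[0]) = [-6, 0, -6] / 3 = [-2, 0, -2].
Expanding [3, -1] (x) [1, -3, -2] (x) [-2, 0, -2] reproduces all 18 entries of T, so T = [3, -1] (x) [1, -3, -2] (x) [-2, 0, -2] and rank(T) ≤ 1.
These bounds meet, so rank(T) = 1.

rank(T) = 1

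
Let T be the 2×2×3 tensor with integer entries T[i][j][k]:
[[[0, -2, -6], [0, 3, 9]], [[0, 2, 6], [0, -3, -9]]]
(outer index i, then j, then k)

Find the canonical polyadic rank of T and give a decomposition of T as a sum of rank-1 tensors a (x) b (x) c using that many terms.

rank(T) = 1

Lower bound: T ≠ 0 (e.g. T[0,0,1] = -2), so rank(T) ≥ 1.
Upper bound: if T = a (x) b (x) c then every fibre of T is a multiple of the corresponding factor, so read the factors off the fibres through the nonzero entry T[0,0,1] = -2.
The mode-1 fibre T[:,0,1] = [-2, 2] gives a = [1, -1] (primitive direction); the mode-2 fibre T[0,:,1] = [-2, 3] gives b = [2, -3]; then c[k] = T[0,0,k] / (a[0]·b[0]) = [0, -2, -6] / 2 = [0, -1, -3].
Expanding [1, -1] (x) [2, -3] (x) [0, -1, -3] reproduces all 12 entries of T, so T = [1, -1] (x) [2, -3] (x) [0, -1, -3] and rank(T) ≤ 1.
These bounds meet, so rank(T) = 1.
Check entry T[0,0,0] = 0: (1)·(2)·(0) = 0.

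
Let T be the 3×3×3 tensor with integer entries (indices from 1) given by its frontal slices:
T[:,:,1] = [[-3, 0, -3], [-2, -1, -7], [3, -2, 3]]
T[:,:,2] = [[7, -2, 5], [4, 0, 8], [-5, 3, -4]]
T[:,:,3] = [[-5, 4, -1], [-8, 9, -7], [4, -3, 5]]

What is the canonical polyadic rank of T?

Lower bound: the mode-2 unfolding of T (rows indexed by j, columns by (i,k) = (1,1), (1,2), (1,3), (2,1), (2,2), (2,3), (3,1), (3,2), (3,3)) is [[-3, 7, -5, -2, 4, -8, 3, -5, 4], [0, -2, 4, -1, 0, 9, -2, 3, -3], [-3, 5, -1, -7, 8, -7, 3, -4, 5]].
There the 3×3 minor on rows j ∈ {1, 2, 3}, columns (i,k) ∈ {(1,1), (1,2), (2,1)} is det [[-3, 7, -2], [0, -2, -1], [-3, 5, -7]] = -24 ≠ 0, so this unfolding has rank ≥ 3; CP rank is at least every unfolding rank, so rank(T) ≥ 3. (This is only a lower bound: in general the CP rank may exceed every unfolding rank, so we still need to exhibit 3 rank-1 terms summing to T.)
Upper bound: T is a sum of 3 rank-1 terms, T = [0, 2, -1] (x) [1, -1, 2] (x) [-1, 1, -2] + [1, 2, 0] (x) [1, -2, -1] (x) [1, -1, -1] + [2, 1, -1] (x) [2, -1, 1] (x) [-1, 2, -1] (written with every a and b primitive with positive leading entry and the scale carried by c; CP decompositions are not unique, and this one is verified by expanding entrywise), so rank(T) ≤ 3.
These bounds meet, so rank(T) = 3.

3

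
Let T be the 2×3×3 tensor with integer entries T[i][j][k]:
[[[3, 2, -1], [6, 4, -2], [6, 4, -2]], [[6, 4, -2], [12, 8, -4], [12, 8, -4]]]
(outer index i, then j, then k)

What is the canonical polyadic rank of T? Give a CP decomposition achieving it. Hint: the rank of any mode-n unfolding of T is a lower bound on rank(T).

rank(T) = 1

Lower bound: T ≠ 0 (e.g. T[0,0,0] = 3), so rank(T) ≥ 1.
Upper bound: if T = a ⊗ b ⊗ c then every fibre of T is a multiple of the corresponding factor, so read the factors off the fibres through the nonzero entry T[0,0,0] = 3.
The mode-1 fibre T[:,0,0] = [3, 6] gives a = [1, 2] (primitive direction); the mode-2 fibre T[0,:,0] = [3, 6, 6] gives b = [1, 2, 2]; then c[k] = T[0,0,k] / (a[0]·b[0]) = [3, 2, -1] / 1 = [3, 2, -1].
Expanding [1, 2] ⊗ [1, 2, 2] ⊗ [3, 2, -1] reproduces all 18 entries of T, so T = [1, 2] ⊗ [1, 2, 2] ⊗ [3, 2, -1] and rank(T) ≤ 1.
These bounds meet, so rank(T) = 1.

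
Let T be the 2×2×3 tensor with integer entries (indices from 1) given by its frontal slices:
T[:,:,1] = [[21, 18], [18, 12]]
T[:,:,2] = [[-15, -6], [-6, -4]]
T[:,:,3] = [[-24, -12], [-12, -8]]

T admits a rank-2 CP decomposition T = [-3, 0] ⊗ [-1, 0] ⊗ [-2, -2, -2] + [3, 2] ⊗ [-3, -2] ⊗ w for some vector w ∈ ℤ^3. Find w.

Subtract the known terms from T to get the rank-1 residual R = [3, 2] ⊗ [-3, -2] ⊗ w, so R[i,j,k] = a[i]·b[j]·w[k]. Pick indices with nonzero a[1]·b[1] = (3)·(-3) = -9. Only the fibre through (1,1,·) is needed: R[1,1,:] = T[1,1,:] − Σₗ aₗ[1]bₗ[1]cₗ = [21, -15, -24] − (-3)·(-1)·[-2, -2, -2] = [27, -9, -18]. Then w[k] = R[1,1,k] / -9 for each k, giving w = [27, -9, -18] / -9 = [-3, 1, 2].

w = [-3, 1, 2]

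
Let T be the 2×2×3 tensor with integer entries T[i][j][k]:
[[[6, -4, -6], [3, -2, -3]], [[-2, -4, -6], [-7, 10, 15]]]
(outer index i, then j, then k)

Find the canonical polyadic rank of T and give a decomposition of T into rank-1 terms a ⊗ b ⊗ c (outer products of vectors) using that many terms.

Lower bound: in the mode-3 unfolding of T (rows indexed by k, columns by (i,j)) the 2×2 minor on rows k ∈ {0, 1}, columns (i,j) ∈ {(0,0), (1,0)} is det [[6, -2], [-4, -4]] = -32 ≠ 0, so that unfolding has rank ≥ 2 and hence rank(T) ≥ 2 (CP rank is at least every unfolding rank, though it can be larger).
Upper bound: with S_k = T[:,:,k], the two rank-1 terms a₁b₁ᵀ, a₂b₂ᵀ are the rank-1 members of the pencil x·S₀ + y·S₁.
det(x·S₀ + y·S₁) is −36·x² + 96·xy − 48·y² = (-12)·(3·x − 2·y)(x − 2·y), vanishing at (x:y) = (2:3) and (2:1).
M₁ = 2·S₀ + 3·S₁ = [[0, 0], [-16, 16]] = (-16)·[0, 1][1, -1]ᵀ and M₂ = 2·S₀ + S₁ = [[8, 4], [-8, -4]] = 4·[1, -1][2, 1]ᵀ, so take a₁ = [0, 1], b₁ = [1, -1], a₂ = [1, -1], b₂ = [2, 1].
Each slice is an integer combination of E₁ = a₁b₁ᵀ and E₂ = a₂b₂ᵀ: S₀ = 4·E₁ + 3·E₂, S₁ = −8·E₁ − 2·E₂, S₂ = −12·E₁ − 3·E₂; reading off coefficients, c₁ = [4, -8, -12] and c₂ = [3, -2, -3].
Hence T = [0, 1] ⊗ [1, -1] ⊗ [4, -8, -12] + [1, -1] ⊗ [2, 1] ⊗ [3, -2, -3], so rank(T) ≤ 2.
These bounds meet, so rank(T) = 2.

rank(T) = 2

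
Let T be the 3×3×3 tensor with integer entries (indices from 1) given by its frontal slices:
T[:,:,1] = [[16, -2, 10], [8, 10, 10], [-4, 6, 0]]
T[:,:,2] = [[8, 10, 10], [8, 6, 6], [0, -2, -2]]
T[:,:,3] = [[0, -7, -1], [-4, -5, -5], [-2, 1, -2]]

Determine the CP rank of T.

3

Lower bound: the mode-2 unfolding of T (rows indexed by j, columns by (i,k) = (1,1), (1,2), (1,3), (2,1), (2,2), (2,3), (3,1), (3,2), (3,3)) is [[16, 8, 0, 8, 8, -4, -4, 0, -2], [-2, 10, -7, 10, 6, -5, 6, -2, 1], [10, 10, -1, 10, 6, -5, 0, -2, -2]].
There the 3×3 minor on rows j ∈ {1, 2, 3}, columns (i,k) ∈ {(1,1), (1,2), (1,3)} is det [[16, 8, 0], [-2, 10, -7], [10, 10, -1]] = 384 ≠ 0, so this unfolding has rank ≥ 3; CP rank is at least every unfolding rank, so rank(T) ≥ 3. (Unfolding ranks only ever bound the CP rank from below — rank(T) can be strictly larger than all of them — so the matching upper bound has to come from an explicit 3-term decomposition.)
Upper bound: T is a sum of 3 rank-1 terms, T = [1, -1, -1] ⊗ [0, 1, 1] ⊗ [-2, 2, 1] + [1, 1, 0] ⊗ [1, 1, 1] ⊗ [8, 8, -4] + [2, 0, -1] ⊗ [2, -2, 1] ⊗ [2, 0, 1] (one valid choice — decompositions are not unique — normalised so each a, b is primitive with positive first nonzero entry; check it by expanding all entries), so rank(T) ≤ 3.
These bounds meet, so rank(T) = 3.
Check entry T[2,3,2] = 6: (-1)·(1)·(2) + (1)·(1)·(8) + (0)·(1)·(0) = 6.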